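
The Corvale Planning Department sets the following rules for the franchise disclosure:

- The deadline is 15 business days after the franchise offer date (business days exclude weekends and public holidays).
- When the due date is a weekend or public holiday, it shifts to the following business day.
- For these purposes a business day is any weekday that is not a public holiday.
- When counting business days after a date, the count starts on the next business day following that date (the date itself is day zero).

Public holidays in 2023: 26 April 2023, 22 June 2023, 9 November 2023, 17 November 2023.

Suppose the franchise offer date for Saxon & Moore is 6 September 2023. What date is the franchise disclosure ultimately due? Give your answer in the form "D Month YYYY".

27 September 2023

15 business days after 6 September 2023, excluding weekends and holidays, is 27 September 2023.
27 September 2023 (Wednesday) is already a business day.
Final deadline: 27 September 2023.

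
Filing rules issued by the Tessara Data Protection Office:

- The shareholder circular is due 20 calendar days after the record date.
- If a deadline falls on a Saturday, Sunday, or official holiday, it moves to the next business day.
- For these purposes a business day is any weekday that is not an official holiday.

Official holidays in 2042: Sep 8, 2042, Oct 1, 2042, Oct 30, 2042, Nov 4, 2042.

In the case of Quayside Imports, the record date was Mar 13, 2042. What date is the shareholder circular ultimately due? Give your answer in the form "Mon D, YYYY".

Apr 2, 2042

Trigger date Mar 13, 2042 + 20 calendar days = Apr 2, 2042.
Apr 2, 2042 is a Wednesday and not a listed holiday, so it stands.
So the filing is due Apr 2, 2042.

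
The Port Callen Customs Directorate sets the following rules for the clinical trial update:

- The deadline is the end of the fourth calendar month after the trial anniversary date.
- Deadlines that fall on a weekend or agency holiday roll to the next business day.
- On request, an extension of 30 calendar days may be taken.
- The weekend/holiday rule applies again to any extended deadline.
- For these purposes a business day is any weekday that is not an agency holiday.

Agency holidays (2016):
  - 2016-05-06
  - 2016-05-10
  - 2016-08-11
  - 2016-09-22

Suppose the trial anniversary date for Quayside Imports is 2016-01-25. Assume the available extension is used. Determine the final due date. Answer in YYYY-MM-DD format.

4 months after 2016-01-25 falls in May 2016; the last day of that month is 2016-05-31.
Since 2016-05-31 is a Tuesday and not a holiday, the date is unchanged.
Applying the 30-calendar-day extension: 2016-05-31 + 30 days = 2016-06-30.
2016-06-30 is a Thursday and not a listed holiday, so it stands.
Final deadline: 2016-06-30.

2016-06-30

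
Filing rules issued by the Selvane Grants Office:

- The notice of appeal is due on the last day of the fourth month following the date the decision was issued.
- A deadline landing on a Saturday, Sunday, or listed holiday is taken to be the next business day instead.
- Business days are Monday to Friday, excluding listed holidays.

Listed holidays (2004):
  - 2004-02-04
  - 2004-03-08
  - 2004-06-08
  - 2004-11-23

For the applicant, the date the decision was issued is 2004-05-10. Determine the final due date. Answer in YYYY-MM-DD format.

4 months after 2004-05-10 is September 2004; that month ends on 2004-09-30.
2004-09-30 (Thursday) is already a business day.
The final due date is 2004-09-30.

2004-09-30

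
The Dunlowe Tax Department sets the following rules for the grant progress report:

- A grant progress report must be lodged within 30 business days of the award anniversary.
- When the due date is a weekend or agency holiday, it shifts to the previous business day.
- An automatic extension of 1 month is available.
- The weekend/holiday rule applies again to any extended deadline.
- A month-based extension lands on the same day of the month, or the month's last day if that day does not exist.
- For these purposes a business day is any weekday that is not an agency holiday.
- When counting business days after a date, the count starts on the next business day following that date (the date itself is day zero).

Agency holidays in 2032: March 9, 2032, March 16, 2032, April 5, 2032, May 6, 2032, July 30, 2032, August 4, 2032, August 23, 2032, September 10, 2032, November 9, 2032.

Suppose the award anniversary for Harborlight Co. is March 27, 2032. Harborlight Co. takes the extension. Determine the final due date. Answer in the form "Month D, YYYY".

June 11, 2032

Starting the day after March 27, 2032 and counting 30 business days lands on May 11, 2032.
May 11, 2032 (Tuesday) is already a business day.
The 1 month extension carries May 11, 2032 to June 11, 2032.
June 11, 2032 falls on a Friday, which is a business day, so no adjustment is needed.
Final deadline: June 11, 2032.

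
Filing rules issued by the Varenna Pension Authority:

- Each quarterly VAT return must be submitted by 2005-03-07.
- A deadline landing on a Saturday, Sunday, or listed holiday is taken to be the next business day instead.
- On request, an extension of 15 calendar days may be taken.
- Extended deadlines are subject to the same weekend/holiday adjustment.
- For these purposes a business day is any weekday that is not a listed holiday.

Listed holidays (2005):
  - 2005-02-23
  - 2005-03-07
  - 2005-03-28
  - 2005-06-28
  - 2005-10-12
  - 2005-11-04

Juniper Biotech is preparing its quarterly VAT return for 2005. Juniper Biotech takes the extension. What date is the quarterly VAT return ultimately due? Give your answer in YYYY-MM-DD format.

2005-03-23

Start from the fixed due date, 2005-03-07.
2005-03-07 falls on a listed holiday. Rolling to the next business day gives 2005-03-08, a Tuesday.
With the 15-day extension, 2005-03-08 becomes 2005-03-23.
2005-03-23 (Wednesday) is already a business day.
Final deadline: 2005-03-23.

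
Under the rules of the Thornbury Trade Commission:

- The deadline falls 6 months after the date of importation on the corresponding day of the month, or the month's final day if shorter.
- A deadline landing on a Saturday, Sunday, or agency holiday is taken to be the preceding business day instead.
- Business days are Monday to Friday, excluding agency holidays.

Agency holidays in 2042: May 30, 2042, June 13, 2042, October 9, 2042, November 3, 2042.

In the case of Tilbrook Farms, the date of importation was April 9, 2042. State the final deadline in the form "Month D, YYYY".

6 months after April 9, 2042, on the same day of the month, is October 9, 2042.
Because October 9, 2042 is a listed holiday, the deadline becomes October 8, 2042 (Wednesday).
Deadline: October 8, 2042.

October 8, 2042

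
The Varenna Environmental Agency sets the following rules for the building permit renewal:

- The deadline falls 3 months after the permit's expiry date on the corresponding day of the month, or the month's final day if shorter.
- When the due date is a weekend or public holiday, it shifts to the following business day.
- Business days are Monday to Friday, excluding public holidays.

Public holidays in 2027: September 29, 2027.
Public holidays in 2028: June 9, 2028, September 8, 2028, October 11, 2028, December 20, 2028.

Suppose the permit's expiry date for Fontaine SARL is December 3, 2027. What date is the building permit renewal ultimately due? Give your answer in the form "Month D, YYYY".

March 3, 2028

3 months after December 3, 2027, on the same day of the month, is March 3, 2028.
March 3, 2028 falls on a Friday, which is a business day, so no adjustment is needed.
The final due date is March 3, 2028.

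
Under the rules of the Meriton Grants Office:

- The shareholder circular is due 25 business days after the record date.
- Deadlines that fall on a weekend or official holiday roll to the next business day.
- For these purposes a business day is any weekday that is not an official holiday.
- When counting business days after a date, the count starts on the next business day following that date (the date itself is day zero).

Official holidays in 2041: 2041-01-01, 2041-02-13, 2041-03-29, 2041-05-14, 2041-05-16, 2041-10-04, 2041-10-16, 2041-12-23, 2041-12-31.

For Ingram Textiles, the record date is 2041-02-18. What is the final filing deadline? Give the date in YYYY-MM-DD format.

2041-03-25

Counting 25 business days after 2041-02-18 (skipping weekends and listed holidays) reaches 2041-03-25.
2041-03-25 is a Monday and not a listed holiday, so it stands.
So the filing is due 2041-03-25.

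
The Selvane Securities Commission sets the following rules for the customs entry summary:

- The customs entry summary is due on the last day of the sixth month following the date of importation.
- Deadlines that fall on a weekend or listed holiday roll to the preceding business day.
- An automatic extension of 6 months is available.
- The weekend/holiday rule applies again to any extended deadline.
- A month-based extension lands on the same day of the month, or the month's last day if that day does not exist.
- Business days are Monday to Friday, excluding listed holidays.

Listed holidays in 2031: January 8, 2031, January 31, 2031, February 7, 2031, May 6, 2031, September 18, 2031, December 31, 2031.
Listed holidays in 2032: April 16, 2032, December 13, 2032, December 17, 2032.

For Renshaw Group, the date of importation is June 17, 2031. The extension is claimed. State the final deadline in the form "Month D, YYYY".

6 months after June 17, 2031 is December 2031; that month ends on December 31, 2031.
December 31, 2031 falls on a listed holiday. Rolling to the preceding business day gives December 30, 2031, a Tuesday.
Applying the 6 months extension: 6 months after December 30, 2031 is June 30, 2032.
Since June 30, 2032 is a Wednesday and not a holiday, the date is unchanged.
Final deadline: June 30, 2032.

June 30, 2032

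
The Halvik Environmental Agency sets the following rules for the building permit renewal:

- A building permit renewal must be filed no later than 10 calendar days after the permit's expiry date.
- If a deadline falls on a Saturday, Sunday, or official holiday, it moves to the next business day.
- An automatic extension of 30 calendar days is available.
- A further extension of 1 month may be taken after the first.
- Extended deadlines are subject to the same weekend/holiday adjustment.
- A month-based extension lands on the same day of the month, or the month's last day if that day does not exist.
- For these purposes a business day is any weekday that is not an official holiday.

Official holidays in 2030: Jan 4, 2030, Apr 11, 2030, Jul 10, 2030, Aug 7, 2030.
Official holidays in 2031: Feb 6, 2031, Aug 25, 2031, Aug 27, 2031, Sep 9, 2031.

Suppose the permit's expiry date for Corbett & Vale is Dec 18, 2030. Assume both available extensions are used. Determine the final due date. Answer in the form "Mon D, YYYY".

Feb 28, 2031

Trigger date Dec 18, 2030 + 10 calendar days = Dec 28, 2030.
Because Dec 28, 2030 is a Saturday, the deadline becomes Dec 30, 2030 (Monday).
Add the 30 calendar-day extension to Dec 30, 2030: Jan 29, 2031.
Jan 29, 2031 falls on a Wednesday, which is a business day, so no adjustment is needed.
Applying the 1 month extension: 1 month after Jan 29, 2031 is Feb 28, 2031 (day 29 does not exist in February, so the month's last day is used).
Feb 28, 2031 (Friday) is already a business day.
So the filing is due Feb 28, 2031.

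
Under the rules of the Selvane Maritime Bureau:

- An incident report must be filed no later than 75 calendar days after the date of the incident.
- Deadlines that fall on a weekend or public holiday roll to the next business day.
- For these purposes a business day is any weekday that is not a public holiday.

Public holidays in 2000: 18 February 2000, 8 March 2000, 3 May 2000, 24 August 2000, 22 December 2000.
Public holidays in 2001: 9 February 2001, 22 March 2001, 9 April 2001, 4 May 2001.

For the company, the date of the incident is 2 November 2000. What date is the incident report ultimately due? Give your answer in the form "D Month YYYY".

16 January 2001

From 2 November 2000, 75 calendar days later is 16 January 2001.
Since 16 January 2001 is a Tuesday and not a holiday, the date is unchanged.
Deadline: 16 January 2001.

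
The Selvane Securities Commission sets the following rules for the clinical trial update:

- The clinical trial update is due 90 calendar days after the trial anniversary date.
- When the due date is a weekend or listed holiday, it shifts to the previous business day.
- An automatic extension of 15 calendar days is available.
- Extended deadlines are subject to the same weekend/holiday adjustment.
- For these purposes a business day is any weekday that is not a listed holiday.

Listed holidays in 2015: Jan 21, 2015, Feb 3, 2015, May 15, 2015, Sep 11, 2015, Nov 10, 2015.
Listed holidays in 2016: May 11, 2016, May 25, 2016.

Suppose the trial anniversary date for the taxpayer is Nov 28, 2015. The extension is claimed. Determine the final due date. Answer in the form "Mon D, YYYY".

Adding 90 calendar days to Nov 28, 2015 gives Feb 26, 2016.
Feb 26, 2016 (Friday) is already a business day.
Add the 15 calendar-day extension to Feb 26, 2016: Mar 12, 2016.
Because Mar 12, 2016 is a Saturday, the deadline becomes Mar 11, 2016 (Friday).
Deadline: Mar 11, 2016.

Mar 11, 2016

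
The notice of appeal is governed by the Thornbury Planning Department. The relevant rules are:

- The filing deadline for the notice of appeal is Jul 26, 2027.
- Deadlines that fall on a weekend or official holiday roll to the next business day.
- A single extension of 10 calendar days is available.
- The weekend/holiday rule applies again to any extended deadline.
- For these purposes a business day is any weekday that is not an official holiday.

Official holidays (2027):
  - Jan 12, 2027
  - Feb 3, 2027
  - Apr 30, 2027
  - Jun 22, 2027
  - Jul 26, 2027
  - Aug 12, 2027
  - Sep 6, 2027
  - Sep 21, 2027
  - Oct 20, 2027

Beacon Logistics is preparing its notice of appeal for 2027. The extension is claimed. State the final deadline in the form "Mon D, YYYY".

Aug 6, 2027

The statutory due date is Jul 26, 2027.
Jul 26, 2027 is a listed holiday, so it moves to the next business day, Jul 27, 2027 (Tuesday).
The 10-calendar-day extension moves the deadline from Jul 27, 2027 to Aug 6, 2027.
Aug 6, 2027 falls on a Friday, which is a business day, so no adjustment is needed.
Deadline: Aug 6, 2027.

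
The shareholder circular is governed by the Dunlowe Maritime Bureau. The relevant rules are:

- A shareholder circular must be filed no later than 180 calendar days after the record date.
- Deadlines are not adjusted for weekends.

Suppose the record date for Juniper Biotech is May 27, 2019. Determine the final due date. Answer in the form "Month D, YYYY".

November 23, 2019

Adding 180 calendar days to May 27, 2019 gives November 23, 2019.
November 23, 2019 falls on a Saturday. The rules make no weekend/holiday allowance, so it remains November 23, 2019.
So the filing is due November 23, 2019.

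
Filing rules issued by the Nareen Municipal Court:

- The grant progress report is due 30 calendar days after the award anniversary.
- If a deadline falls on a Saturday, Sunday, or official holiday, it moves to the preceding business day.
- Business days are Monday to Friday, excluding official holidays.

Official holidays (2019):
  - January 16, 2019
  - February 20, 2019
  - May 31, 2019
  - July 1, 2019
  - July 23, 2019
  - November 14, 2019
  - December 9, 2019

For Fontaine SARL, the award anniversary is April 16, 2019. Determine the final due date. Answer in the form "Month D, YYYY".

30 calendar days after April 16, 2019 is May 16, 2019.
May 16, 2019 is a Thursday and not a listed holiday, so it stands.
So the filing is due May 16, 2019.

May 16, 2019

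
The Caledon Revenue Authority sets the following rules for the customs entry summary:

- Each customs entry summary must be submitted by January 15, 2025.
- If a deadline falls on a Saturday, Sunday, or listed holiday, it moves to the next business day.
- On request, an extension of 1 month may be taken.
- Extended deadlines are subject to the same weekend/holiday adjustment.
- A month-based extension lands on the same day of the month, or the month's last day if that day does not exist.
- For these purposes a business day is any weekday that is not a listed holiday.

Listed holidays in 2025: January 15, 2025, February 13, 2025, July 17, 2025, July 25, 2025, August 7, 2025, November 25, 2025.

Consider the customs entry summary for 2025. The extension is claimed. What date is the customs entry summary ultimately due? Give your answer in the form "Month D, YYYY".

February 17, 2025

The stated deadline is January 15, 2025.
Because January 15, 2025 is a listed holiday, the deadline becomes January 16, 2025 (Thursday).
The 1 month extension carries January 16, 2025 to February 16, 2025.
February 16, 2025 is a Sunday; the next business day is February 17, 2025 (Monday).
Deadline: February 17, 2025.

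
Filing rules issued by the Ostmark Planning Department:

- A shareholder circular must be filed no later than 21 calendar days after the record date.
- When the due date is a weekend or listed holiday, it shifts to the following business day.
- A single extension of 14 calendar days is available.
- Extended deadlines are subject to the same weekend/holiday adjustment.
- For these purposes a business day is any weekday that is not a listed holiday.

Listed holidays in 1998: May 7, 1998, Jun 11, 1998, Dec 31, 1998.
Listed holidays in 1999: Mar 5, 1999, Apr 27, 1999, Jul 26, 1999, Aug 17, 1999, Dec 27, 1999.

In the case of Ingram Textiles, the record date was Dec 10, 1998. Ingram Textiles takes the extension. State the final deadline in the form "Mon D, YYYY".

From Dec 10, 1998, 21 calendar days later is Dec 31, 1998.
Dec 31, 1998 is a listed holiday, so it moves to the next business day, Jan 1, 1999 (Friday).
The 14-calendar-day extension moves the deadline from Jan 1, 1999 to Jan 15, 1999.
Jan 15, 1999 (Friday) is already a business day.
Deadline: Jan 15, 1999.

Jan 15, 1999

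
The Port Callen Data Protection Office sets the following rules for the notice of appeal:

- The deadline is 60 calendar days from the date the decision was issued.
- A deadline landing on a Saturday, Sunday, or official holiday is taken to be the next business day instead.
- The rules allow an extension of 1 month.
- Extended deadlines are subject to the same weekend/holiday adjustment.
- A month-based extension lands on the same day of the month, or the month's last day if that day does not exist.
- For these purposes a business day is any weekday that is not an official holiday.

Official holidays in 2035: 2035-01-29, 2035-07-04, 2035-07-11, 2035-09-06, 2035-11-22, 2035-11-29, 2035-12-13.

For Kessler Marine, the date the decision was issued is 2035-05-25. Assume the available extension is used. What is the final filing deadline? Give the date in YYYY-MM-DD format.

2035-08-24

Adding 60 calendar days to 2035-05-25 gives 2035-07-24.
2035-07-24 (Tuesday) is already a business day.
Applying the 1 month extension: 1 month after 2035-07-24 is 2035-08-24.
2035-08-24 (Friday) is already a business day.
The final due date is 2035-08-24.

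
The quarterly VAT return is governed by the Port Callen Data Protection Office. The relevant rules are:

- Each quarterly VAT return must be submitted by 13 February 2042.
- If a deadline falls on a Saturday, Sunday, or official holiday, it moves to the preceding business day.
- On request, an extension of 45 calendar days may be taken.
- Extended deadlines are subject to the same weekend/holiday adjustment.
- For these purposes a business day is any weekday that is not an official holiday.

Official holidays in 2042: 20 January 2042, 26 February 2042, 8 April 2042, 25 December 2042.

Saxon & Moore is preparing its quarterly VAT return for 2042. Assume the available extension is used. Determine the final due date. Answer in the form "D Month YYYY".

The statutory due date is 13 February 2042.
13 February 2042 (Thursday) is already a business day.
Applying the 45-calendar-day extension: 13 February 2042 + 45 days = 30 March 2042.
Because 30 March 2042 is a Sunday, the deadline becomes 28 March 2042 (Friday).
So the filing is due 28 March 2042.

28 March 2042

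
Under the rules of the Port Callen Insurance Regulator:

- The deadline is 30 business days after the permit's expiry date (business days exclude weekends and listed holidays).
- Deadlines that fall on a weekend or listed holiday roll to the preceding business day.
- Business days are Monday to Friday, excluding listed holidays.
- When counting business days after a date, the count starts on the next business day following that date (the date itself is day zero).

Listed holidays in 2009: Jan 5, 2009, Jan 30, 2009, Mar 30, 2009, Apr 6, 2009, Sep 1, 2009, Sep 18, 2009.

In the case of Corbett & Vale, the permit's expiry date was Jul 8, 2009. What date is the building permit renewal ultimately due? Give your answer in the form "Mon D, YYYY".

Aug 19, 2009

30 business days after Jul 8, 2009, excluding weekends and holidays, is Aug 19, 2009.
Aug 19, 2009 is a Wednesday and not a listed holiday, so it stands.
The final due date is Aug 19, 2009.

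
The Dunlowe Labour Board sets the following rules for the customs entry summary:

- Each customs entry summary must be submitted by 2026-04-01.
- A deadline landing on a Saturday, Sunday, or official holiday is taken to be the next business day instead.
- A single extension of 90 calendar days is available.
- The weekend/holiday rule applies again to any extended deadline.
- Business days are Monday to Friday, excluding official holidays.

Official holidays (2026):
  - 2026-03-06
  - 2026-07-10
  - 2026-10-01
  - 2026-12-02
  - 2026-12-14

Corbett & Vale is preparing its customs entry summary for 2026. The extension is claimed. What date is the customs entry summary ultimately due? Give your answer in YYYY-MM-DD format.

Start from the fixed due date, 2026-04-01.
2026-04-01 is a Wednesday and not a listed holiday, so it stands.
With the 90-day extension, 2026-04-01 becomes 2026-06-30.
Since 2026-06-30 is a Tuesday and not a holiday, the date is unchanged.
The final due date is 2026-06-30.

2026-06-30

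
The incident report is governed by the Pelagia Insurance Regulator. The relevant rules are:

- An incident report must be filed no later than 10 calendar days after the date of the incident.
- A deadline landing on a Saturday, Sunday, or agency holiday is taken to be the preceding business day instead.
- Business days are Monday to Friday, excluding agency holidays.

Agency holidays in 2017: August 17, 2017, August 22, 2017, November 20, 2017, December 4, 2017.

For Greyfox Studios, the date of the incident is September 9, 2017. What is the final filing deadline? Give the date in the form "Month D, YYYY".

From September 9, 2017, 10 calendar days later is September 19, 2017.
September 19, 2017 (Tuesday) is already a business day.
The final due date is September 19, 2017.

September 19, 2017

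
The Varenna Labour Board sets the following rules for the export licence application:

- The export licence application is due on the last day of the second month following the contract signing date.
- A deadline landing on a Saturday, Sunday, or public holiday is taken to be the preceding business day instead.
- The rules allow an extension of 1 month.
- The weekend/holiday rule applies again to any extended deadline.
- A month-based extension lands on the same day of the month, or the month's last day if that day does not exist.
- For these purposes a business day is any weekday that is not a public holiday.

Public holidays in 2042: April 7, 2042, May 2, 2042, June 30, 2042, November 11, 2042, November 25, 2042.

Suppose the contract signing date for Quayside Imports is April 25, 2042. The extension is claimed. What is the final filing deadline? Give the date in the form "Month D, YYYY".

July 25, 2042

The second month after April 25, 2042 is June 2042, whose last day is June 30, 2042.
June 30, 2042 is a listed holiday; the preceding business day is June 27, 2042 (Friday).
Applying the 1 month extension: 1 month after June 27, 2042 is July 27, 2042.
July 27, 2042 is a Sunday, so it moves to the preceding business day, July 25, 2042 (Friday).
Final deadline: July 25, 2042.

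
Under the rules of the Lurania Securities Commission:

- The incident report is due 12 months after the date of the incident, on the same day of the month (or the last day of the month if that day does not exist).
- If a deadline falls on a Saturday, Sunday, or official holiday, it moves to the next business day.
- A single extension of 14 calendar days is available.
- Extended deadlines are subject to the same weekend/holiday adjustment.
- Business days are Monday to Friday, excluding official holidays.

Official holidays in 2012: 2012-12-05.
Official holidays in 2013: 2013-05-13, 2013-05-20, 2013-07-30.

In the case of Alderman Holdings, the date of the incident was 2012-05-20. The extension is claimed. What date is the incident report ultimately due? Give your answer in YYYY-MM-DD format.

2013-06-04

Moving 12 months forward from 2012-05-20 on the corresponding day gives 2013-05-20.
Because 2013-05-20 is a listed holiday, the deadline becomes 2013-05-21 (Tuesday).
With the 14-day extension, 2013-05-21 becomes 2013-06-04.
2013-06-04 is a Tuesday and not a listed holiday, so it stands.
Deadline: 2013-06-04.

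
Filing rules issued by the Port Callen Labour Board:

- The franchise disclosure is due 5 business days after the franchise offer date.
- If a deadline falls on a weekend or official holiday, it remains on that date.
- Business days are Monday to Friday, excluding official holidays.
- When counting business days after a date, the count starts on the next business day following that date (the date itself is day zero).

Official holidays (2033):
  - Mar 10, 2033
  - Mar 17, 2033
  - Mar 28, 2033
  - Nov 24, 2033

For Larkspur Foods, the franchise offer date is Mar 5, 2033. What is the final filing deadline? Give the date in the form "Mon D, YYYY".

Mar 14, 2033

Starting the day after Mar 5, 2033 and counting 5 business days lands on Mar 14, 2033.
No adjustment is made for weekends or holidays, so Mar 14, 2033 stands.
The final due date is Mar 14, 2033.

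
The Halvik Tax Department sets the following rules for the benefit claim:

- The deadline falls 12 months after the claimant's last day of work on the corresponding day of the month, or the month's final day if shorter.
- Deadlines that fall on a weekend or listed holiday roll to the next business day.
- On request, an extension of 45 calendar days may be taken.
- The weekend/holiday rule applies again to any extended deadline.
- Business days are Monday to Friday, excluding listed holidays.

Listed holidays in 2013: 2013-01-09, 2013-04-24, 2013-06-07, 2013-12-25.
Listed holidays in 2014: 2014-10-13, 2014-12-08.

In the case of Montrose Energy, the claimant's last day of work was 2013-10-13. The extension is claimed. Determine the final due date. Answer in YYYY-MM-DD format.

2014-11-28

Moving 12 months forward from 2013-10-13 on the corresponding day gives 2014-10-13.
Because 2014-10-13 is a listed holiday, the deadline becomes 2014-10-14 (Tuesday).
With the 45-day extension, 2014-10-14 becomes 2014-11-28.
2014-11-28 falls on a Friday, which is a business day, so no adjustment is needed.
The final due date is 2014-11-28.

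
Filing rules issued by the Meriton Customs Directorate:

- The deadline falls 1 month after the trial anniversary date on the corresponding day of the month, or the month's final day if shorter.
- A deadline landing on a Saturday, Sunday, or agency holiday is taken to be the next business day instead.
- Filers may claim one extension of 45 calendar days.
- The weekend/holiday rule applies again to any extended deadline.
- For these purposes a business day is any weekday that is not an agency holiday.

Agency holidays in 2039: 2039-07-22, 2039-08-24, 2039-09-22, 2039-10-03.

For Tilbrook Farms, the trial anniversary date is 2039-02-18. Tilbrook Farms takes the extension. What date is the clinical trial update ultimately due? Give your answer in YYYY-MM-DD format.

2039-05-02

1 month after 2039-02-18, on the same day of the month, is 2039-03-18.
2039-03-18 falls on a Friday, which is a business day, so no adjustment is needed.
Add the 45 calendar-day extension to 2039-03-18: 2039-05-02.
2039-05-02 is a Monday and not a listed holiday, so it stands.
The final due date is 2039-05-02.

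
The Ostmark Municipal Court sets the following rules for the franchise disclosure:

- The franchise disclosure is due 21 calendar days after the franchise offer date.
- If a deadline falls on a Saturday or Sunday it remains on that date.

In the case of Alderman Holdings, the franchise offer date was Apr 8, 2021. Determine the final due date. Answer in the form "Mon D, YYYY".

Trigger date Apr 8, 2021 + 21 calendar days = Apr 29, 2021.
Apr 29, 2021 is a Thursday; no weekend or holiday adjustment applies.
So the filing is due Apr 29, 2021.

Apr 29, 2021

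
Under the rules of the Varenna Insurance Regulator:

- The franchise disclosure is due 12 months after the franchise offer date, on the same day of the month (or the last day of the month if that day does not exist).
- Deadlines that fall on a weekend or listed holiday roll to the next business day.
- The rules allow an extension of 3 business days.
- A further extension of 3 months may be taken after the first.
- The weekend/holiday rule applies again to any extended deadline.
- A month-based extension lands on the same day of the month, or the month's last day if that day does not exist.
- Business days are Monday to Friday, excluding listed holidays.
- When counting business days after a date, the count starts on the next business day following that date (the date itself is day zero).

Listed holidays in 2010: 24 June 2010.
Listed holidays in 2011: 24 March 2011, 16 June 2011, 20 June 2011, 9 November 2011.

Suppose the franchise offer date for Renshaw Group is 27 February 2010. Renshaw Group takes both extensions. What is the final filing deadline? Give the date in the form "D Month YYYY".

Moving 12 months forward from 27 February 2010 on the corresponding day gives 27 February 2011.
27 February 2011 is a Sunday, so it moves to the next business day, 28 February 2011 (Monday).
The 3-business-day extension runs from 28 February 2011 to 3 March 2011.
3 March 2011 (Thursday) is already a business day.
Add 3 months to 3 March 2011: 3 June 2011.
3 June 2011 is a Friday and not a listed holiday, so it stands.
Deadline: 3 June 2011.

3 June 2011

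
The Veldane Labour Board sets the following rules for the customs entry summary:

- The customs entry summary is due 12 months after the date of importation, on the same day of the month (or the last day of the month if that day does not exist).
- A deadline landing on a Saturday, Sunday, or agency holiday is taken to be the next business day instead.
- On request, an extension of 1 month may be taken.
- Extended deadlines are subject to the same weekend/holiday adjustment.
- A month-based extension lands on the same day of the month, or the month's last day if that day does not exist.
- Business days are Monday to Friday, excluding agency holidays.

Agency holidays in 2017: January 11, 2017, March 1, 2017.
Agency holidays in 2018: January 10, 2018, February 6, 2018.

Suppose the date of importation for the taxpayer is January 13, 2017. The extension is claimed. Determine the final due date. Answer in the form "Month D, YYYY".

February 15, 2018

12 months after January 13, 2017, on the same day of the month, is January 13, 2018.
January 13, 2018 is a Saturday, so it moves to the next business day, January 15, 2018 (Monday).
The 1 month extension carries January 15, 2018 to February 15, 2018.
Since February 15, 2018 is a Thursday and not a holiday, the date is unchanged.
Final deadline: February 15, 2018.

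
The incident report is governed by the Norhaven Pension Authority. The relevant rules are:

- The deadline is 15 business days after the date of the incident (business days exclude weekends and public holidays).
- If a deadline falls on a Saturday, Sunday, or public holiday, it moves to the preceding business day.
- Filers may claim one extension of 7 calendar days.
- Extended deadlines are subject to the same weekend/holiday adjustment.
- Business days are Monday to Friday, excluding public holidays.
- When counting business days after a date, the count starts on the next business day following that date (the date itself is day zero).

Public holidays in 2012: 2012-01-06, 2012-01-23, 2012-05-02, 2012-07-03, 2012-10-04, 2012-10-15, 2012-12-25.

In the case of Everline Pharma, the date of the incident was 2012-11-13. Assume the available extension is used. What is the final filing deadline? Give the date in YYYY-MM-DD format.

Starting the day after 2012-11-13 and counting 15 business days lands on 2012-12-04.
2012-12-04 falls on a Tuesday, which is a business day, so no adjustment is needed.
Add the 7 calendar-day extension to 2012-12-04: 2012-12-11.
Since 2012-12-11 is a Tuesday and not a holiday, the date is unchanged.
The final due date is 2012-12-11.

2012-12-11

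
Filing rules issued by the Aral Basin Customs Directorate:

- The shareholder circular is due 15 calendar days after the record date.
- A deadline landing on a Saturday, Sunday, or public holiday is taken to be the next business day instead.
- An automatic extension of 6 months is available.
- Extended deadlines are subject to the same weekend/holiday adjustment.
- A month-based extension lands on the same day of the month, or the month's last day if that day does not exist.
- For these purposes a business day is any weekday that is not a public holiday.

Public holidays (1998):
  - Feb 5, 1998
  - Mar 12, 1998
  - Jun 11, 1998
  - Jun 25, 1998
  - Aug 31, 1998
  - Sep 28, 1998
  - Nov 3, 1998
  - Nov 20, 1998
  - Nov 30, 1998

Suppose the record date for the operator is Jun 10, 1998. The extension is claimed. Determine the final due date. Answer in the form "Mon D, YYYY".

Dec 28, 1998

15 calendar days after Jun 10, 1998 is Jun 25, 1998.
Jun 25, 1998 is a listed holiday; the next business day is Jun 26, 1998 (Friday).
Add 6 months to Jun 26, 1998: Dec 26, 1998.
Dec 26, 1998 falls on a Saturday. Rolling to the next business day gives Dec 28, 1998, a Monday.
So the filing is due Dec 28, 1998.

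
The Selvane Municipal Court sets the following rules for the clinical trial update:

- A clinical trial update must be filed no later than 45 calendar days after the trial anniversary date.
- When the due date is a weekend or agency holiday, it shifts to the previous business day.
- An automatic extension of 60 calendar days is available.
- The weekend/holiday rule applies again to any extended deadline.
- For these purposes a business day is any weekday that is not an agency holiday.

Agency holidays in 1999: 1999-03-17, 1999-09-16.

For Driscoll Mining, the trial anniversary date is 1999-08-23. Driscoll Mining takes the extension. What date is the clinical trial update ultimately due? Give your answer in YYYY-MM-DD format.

Adding 45 calendar days to 1999-08-23 gives 1999-10-07.
1999-10-07 falls on a Thursday, which is a business day, so no adjustment is needed.
The 60-calendar-day extension moves the deadline from 1999-10-07 to 1999-12-06.
1999-12-06 is a Monday and not a listed holiday, so it stands.
So the filing is due 1999-12-06.

1999-12-06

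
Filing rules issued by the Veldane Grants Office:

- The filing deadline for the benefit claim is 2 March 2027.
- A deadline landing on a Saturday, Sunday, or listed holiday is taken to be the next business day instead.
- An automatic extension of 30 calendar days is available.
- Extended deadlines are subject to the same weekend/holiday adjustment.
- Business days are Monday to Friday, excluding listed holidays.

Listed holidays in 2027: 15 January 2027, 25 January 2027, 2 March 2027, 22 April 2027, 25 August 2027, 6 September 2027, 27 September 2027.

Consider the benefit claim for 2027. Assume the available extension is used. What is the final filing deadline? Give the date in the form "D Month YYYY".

2 April 2027

The statutory due date is 2 March 2027.
Because 2 March 2027 is a listed holiday, the deadline becomes 3 March 2027 (Wednesday).
With the 30-day extension, 3 March 2027 becomes 2 April 2027.
Since 2 April 2027 is a Friday and not a holiday, the date is unchanged.
So the filing is due 2 April 2027.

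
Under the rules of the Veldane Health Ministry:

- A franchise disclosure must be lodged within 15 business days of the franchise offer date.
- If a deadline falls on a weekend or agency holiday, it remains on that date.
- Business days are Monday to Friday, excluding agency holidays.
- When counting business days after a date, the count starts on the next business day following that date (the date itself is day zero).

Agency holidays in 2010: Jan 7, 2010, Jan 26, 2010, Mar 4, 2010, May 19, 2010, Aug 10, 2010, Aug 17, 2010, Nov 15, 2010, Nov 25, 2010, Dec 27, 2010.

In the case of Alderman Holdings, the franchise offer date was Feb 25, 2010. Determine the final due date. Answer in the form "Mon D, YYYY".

15 business days after Feb 25, 2010, excluding weekends and holidays, is Mar 19, 2010.
Mar 19, 2010 falls on a Friday. The rules make no weekend/holiday allowance, so it remains Mar 19, 2010.
So the filing is due Mar 19, 2010.

Mar 19, 2010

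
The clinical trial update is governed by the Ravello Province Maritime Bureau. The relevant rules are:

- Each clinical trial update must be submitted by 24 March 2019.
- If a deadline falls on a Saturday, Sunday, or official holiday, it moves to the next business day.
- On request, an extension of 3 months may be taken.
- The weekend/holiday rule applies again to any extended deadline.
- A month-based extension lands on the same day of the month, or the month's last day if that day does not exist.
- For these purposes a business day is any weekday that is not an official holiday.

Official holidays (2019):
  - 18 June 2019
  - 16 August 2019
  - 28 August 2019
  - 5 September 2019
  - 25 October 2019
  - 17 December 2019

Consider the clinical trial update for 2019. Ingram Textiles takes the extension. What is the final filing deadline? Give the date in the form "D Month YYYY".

25 June 2019

The stated deadline is 24 March 2019.
Because 24 March 2019 is a Sunday, the deadline becomes 25 March 2019 (Monday).
The 3 months extension carries 25 March 2019 to 25 June 2019.
25 June 2019 (Tuesday) is already a business day.
The final due date is 25 June 2019.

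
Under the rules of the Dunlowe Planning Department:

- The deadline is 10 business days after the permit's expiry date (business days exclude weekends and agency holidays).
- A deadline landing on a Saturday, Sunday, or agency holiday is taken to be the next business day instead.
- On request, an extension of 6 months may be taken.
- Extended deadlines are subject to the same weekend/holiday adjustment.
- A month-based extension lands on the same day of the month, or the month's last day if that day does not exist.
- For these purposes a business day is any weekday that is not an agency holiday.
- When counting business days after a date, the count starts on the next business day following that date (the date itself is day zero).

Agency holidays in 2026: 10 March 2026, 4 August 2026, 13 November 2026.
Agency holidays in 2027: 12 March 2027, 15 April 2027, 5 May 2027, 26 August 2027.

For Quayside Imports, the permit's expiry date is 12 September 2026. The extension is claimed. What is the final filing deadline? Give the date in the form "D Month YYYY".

Starting the day after 12 September 2026 and counting 10 business days lands on 25 September 2026.
Since 25 September 2026 is a Friday and not a holiday, the date is unchanged.
Add 6 months to 25 September 2026: 25 March 2027.
Since 25 March 2027 is a Thursday and not a holiday, the date is unchanged.
The final due date is 25 March 2027.

25 March 2027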